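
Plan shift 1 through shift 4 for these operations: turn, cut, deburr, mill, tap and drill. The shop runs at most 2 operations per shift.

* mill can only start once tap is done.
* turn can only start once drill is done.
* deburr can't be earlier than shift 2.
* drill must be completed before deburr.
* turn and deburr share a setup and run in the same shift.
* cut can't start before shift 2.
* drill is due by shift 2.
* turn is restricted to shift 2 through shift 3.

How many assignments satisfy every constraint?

16

Splitting on turn: it can be shift 2 (6), shift 3 (10). Listing each branch's schedules as (cut, deburr, mill, tap, drill) by shift number:
turn=shift 2: (3,2,3,1,1) (3,2,4,1,1) (3,2,4,3,1) (4,2,3,1,1) (4,2,4,1,1) (4,2,4,3,1) — 6.
turn=shift 3: (2,3,2,1,1) (2,3,4,1,1) (2,3,4,1,2) (2,3,4,2,1) (4,3,2,1,1) (4,3,2,1,2) (4,3,4,1,1) (4,3,4,1,2) (4,3,4,2,1) (4,3,4,2,2) — 10.
Summing: 6 + 10 = 16.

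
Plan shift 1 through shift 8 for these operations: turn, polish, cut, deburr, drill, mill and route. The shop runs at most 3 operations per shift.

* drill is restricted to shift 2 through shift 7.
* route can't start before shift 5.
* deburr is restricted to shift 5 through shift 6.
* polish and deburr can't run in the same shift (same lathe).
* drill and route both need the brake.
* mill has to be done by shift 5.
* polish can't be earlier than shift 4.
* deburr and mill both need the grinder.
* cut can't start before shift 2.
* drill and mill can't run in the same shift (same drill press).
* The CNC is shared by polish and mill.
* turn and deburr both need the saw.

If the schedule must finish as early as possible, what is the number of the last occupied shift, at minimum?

shift 5

With at most 3 per shift and 7 operations, at least 3 shifts are needed.
deburr can't be placed before shift 5, so the schedule must run through at least shift 5.
5 works (last occupied shift: shift 5): for example turn in shift 1; deburr in shift 5; drill in shift 2; cut in shift 2; polish in shift 4; mill in shift 1; route in shift 5.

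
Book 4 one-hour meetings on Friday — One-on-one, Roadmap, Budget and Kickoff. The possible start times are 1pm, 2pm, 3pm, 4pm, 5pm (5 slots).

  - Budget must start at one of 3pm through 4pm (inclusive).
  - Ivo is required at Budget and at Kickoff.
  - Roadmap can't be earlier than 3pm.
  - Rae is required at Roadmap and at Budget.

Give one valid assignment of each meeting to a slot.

Kickoff in 1pm; Budget in 3pm; One-on-one in 1pm; Roadmap in 4pm

Checking: Roadmap(4pm) != Budget(3pm); Budget(3pm) != Kickoff(1pm); Roadmap=4pm in [3pm,5pm]; Budget=3pm in [3pm,4pm].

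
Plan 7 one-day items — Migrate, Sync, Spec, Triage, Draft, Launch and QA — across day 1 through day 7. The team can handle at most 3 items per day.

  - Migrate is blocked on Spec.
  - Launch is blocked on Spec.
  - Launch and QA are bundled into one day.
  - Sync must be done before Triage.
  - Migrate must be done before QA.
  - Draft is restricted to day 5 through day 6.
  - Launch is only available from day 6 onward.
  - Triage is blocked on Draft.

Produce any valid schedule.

Spec in day 1; Triage in day 6; Launch in day 6; Migrate in day 2; Draft in day 5; QA in day 6; Sync in day 1

Checking: Migrate(day 2) before QA(day 6); Spec(day 1) before Migrate(day 2); Sync(day 1) before Triage(day 6); Spec(day 1) before Launch(day 6); Draft(day 5) before Triage(day 6); Launch = QA = day 6; Draft=day 5 in [day 5,day 6]; Launch=day 6 in [day 6,day 7]; max 3 per day (cap 3).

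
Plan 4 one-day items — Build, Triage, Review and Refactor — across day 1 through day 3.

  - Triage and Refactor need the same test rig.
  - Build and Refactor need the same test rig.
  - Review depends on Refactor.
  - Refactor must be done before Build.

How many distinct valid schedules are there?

10

Splitting on Build: it can be day 2 (4), day 3 (6). Listing each branch's schedules as (Triage, Review, Refactor) by day number:
Build=day 2: (2,2,1) (2,3,1) (3,2,1) (3,3,1) — 4.
Build=day 3: (1,3,2) (2,2,1) (2,3,1) (3,2,1) (3,3,1) (3,3,2) — 6.
Summing: 4 + 6 = 10.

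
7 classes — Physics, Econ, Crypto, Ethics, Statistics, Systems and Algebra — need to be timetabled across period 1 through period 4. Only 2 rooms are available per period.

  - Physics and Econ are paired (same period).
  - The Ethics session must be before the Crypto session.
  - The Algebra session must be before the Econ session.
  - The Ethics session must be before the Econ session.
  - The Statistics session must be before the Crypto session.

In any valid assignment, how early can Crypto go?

period 2

Precedence pushes Crypto to at least period 2.
Crypto at period 2 is achievable: Physics -> period 3, Systems -> period 4, Crypto -> period 2, Ethics -> period 1, Algebra -> period 2, Statistics -> period 1, Econ -> period 3.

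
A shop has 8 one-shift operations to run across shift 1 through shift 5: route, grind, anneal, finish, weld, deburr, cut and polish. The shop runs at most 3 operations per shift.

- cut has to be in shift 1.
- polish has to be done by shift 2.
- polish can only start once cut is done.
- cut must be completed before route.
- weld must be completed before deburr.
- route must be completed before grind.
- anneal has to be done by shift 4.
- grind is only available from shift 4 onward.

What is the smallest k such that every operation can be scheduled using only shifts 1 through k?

4 shifts

The precedence chain requires at least 3 distinct shifts.
With at most 3 per shift and 8 operations, at least 3 shifts are needed.
grind can't be placed before shift 4, so the schedule must run through at least shift 4.
4 works (last occupied shift: shift 4): for example anneal in shift 1; grind in shift 4; deburr in shift 2; cut in shift 1; polish in shift 2; route in shift 2; finish in shift 3; weld in shift 1.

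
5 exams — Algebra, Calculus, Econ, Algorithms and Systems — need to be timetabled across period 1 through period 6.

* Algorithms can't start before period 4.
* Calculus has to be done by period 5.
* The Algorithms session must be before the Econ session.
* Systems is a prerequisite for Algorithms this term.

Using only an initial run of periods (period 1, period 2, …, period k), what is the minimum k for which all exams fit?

5

The precedence chain requires at least 3 distinct periods.
Propagating the time windows through the other constraints, Econ can't land before period 5, so the schedule must run through at least period 5.
5 works (last occupied period: period 5): for example Econ in period 5, Algebra in period 1, Algorithms in period 4, Calculus in period 1, Systems in period 1.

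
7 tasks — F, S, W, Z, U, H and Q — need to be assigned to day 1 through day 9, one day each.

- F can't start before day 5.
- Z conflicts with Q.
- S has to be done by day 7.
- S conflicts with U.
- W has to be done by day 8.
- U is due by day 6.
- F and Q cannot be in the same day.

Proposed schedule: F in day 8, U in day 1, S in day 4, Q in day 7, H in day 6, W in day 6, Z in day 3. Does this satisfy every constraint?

Valid

S conflicts with U — holds.
U is due by day 6 — holds.
W has to be done by day 8 — holds.
F and Q cannot be in the same day — holds.
S has to be done by day 7 — holds.
F can't start before day 5 — holds.
Z conflicts with Q — holds.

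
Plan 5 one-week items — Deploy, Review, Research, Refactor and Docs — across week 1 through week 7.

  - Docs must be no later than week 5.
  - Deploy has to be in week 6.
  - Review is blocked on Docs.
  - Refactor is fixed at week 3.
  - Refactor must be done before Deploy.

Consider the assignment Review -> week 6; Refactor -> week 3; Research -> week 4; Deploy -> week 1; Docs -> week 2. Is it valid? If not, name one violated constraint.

Invalid. Deploy has to be in week 6.

Docs must be no later than week 5 — holds.
Refactor must be done before Deploy — violated.
Review is blocked on Docs — holds.
Refactor is fixed at week 3 — holds.
Deploy has to be in week 6 — violated.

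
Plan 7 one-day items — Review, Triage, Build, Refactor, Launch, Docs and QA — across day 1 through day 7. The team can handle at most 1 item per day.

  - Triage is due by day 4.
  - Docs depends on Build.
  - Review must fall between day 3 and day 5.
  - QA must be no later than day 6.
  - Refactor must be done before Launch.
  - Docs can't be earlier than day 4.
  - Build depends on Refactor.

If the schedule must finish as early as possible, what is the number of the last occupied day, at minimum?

day 7

The precedence chain requires at least 3 distinct days.
With at most 1 per day and 7 work items, at least 7 days are needed.
Docs can't be placed before day 4, so the schedule must run through at least day 4.
7 works (last occupied day: day 7): for example Launch=day 7; Refactor=day 2; Review=day 3; Docs=day 5; Triage=day 1; QA=day 6; Build=day 4.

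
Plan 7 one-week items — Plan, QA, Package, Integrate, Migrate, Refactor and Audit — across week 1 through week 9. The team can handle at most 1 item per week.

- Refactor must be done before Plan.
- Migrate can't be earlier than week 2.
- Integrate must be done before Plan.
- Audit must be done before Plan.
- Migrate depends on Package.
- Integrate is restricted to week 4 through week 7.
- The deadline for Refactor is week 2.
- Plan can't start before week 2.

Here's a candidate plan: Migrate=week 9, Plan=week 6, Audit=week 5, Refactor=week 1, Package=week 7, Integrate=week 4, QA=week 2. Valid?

Yes

Integrate must be done before Plan — holds.
Plan can't start before week 2 — holds.
The deadline for Refactor is week 2 — holds.
The team can handle at most 1 item per week — holds.
Refactor must be done before Plan — holds.
Audit must be done before Plan — holds.
Migrate can't be earlier than week 2 — holds.
Migrate depends on Package — holds.
Integrate is restricted to week 4 through week 7 — holds.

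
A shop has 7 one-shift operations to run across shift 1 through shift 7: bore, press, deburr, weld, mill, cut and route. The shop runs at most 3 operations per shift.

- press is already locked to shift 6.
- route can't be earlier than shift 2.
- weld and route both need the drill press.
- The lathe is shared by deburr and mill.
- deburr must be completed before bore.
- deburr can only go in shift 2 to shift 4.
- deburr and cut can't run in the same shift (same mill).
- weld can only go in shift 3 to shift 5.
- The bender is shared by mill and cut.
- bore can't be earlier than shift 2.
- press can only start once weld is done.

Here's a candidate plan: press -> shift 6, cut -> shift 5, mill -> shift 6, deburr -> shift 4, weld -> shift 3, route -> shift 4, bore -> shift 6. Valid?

Yes, all constraints hold

press can only start once weld is done — holds.
deburr and cut can't run in the same shift (same mill) — holds.
The lathe is shared by deburr and mill — holds.
weld and route both need the drill press — holds.
bore can't be earlier than shift 2 — holds.
The bender is shared by mill and cut — holds.
weld can only go in shift 3 to shift 5 — holds.
deburr can only go in shift 2 to shift 4 — holds.
deburr must be completed before bore — holds.
The shop runs at most 3 operations per shift — holds.
route can't be earlier than shift 2 — holds.
press is already locked to shift 6 — holds.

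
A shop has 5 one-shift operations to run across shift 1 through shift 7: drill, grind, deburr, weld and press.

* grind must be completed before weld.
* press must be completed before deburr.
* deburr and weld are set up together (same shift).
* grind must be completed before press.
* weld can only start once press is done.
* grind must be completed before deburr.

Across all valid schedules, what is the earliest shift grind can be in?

Downstream work caps grind at shift 5.
grind at shift 1 is achievable: grind -> shift 1, press -> shift 2, drill -> shift 1, deburr -> shift 3, weld -> shift 3.

shift 1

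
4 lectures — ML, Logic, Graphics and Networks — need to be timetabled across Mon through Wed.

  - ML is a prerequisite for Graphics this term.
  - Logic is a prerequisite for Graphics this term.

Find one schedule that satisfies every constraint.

Logic=Mon; ML=Mon; Graphics=Tue; Networks=Mon

Checking: ML(Mon) before Graphics(Tue); Logic(Mon) before Graphics(Tue).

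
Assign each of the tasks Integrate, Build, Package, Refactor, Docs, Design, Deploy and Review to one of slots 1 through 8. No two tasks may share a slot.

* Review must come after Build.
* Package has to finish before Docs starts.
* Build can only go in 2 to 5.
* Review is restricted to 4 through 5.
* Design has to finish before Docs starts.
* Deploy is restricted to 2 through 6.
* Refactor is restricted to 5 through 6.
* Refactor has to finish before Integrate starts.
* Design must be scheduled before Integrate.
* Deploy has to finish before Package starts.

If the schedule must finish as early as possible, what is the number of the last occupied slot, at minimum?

slot 8

The precedence chain requires at least 3 distinct slots.
With at most 1 per slot and 8 tasks, at least 8 slots are needed.
Propagating the time windows through the other constraints, Integrate can't land before 6, so the schedule must run through at least slot 6.
8 works (last occupied slot: 8): for example Build in 2, Review in 4, Design in 1, Integrate in 6, Deploy in 3, Refactor in 5, Package in 7, Docs in 8.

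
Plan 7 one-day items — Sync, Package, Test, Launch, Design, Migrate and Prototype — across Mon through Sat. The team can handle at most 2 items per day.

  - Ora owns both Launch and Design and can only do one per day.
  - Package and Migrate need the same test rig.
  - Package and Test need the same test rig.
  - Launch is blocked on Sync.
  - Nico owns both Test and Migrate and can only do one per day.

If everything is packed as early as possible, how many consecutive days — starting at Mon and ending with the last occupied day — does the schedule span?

The precedence chain requires at least 2 distinct days.
With at most 2 per day and 7 work items, at least 4 days are needed.
4 works (last occupied day: Thu): for example Migrate -> Wed, Design -> Wed, Test -> Tue, Launch -> Tue, Sync -> Mon, Prototype -> Thu, Package -> Mon.

4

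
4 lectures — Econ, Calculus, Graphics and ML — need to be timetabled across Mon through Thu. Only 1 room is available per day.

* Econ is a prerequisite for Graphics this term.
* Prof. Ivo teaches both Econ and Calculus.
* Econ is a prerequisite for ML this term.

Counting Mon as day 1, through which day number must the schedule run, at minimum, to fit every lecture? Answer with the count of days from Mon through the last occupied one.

4

The precedence chain requires at least 2 distinct days.
With at most 1 per day and 4 lectures, at least 4 days are needed.
4 works (last occupied day: Thu): for example ML=Wed; Calculus=Thu; Econ=Mon; Graphics=Tue.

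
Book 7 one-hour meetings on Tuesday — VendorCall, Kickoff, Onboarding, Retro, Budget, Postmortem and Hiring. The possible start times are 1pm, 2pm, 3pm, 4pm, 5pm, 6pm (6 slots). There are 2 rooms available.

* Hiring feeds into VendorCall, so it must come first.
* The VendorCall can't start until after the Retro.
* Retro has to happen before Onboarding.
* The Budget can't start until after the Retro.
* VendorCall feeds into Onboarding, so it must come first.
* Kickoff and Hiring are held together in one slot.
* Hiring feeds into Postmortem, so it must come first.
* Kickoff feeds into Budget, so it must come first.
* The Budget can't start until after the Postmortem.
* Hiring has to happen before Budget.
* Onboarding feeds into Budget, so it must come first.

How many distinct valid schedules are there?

37

Splitting on VendorCall: it can be 3pm (19), 4pm (18). Listing each branch's schedules as (Kickoff, Onboarding, Retro, Budget, Postmortem, Hiring):
VendorCall=3pm: (1pm,4pm,2pm,5pm,2pm,1pm) (1pm,4pm,2pm,5pm,3pm,1pm) (1pm,4pm,2pm,5pm,4pm,1pm) (1pm,4pm,2pm,6pm,2pm,1pm) (1pm,4pm,2pm,6pm,3pm,1pm) (1pm,4pm,2pm,6pm,4pm,1pm) (1pm,4pm,2pm,6pm,5pm,1pm) (1pm,5pm,2pm,6pm,2pm,1pm) (1pm,5pm,2pm,6pm,3pm,1pm) (1pm,5pm,2pm,6pm,4pm,1pm) (1pm,5pm,2pm,6pm,5pm,1pm) (2pm,4pm,1pm,5pm,3pm,2pm) (2pm,4pm,1pm,5pm,4pm,2pm) (2pm,4pm,1pm,6pm,3pm,2pm) (2pm,4pm,1pm,6pm,4pm,2pm) (2pm,4pm,1pm,6pm,5pm,2pm) (2pm,5pm,1pm,6pm,3pm,2pm) (2pm,5pm,1pm,6pm,4pm,2pm) (2pm,5pm,1pm,6pm,5pm,2pm) — 19.
VendorCall=4pm: (1pm,5pm,2pm,6pm,2pm,1pm) (1pm,5pm,2pm,6pm,3pm,1pm) (1pm,5pm,2pm,6pm,4pm,1pm) (1pm,5pm,2pm,6pm,5pm,1pm) (1pm,5pm,3pm,6pm,2pm,1pm) (1pm,5pm,3pm,6pm,3pm,1pm) (1pm,5pm,3pm,6pm,4pm,1pm) (1pm,5pm,3pm,6pm,5pm,1pm) (2pm,5pm,1pm,6pm,3pm,2pm) (2pm,5pm,1pm,6pm,4pm,2pm) (2pm,5pm,1pm,6pm,5pm,2pm) (2pm,5pm,3pm,6pm,3pm,2pm) (2pm,5pm,3pm,6pm,4pm,2pm) (2pm,5pm,3pm,6pm,5pm,2pm) (3pm,5pm,1pm,6pm,4pm,3pm) (3pm,5pm,1pm,6pm,5pm,3pm) (3pm,5pm,2pm,6pm,4pm,3pm) (3pm,5pm,2pm,6pm,5pm,3pm) — 18.
Summing: 19 + 18 = 37.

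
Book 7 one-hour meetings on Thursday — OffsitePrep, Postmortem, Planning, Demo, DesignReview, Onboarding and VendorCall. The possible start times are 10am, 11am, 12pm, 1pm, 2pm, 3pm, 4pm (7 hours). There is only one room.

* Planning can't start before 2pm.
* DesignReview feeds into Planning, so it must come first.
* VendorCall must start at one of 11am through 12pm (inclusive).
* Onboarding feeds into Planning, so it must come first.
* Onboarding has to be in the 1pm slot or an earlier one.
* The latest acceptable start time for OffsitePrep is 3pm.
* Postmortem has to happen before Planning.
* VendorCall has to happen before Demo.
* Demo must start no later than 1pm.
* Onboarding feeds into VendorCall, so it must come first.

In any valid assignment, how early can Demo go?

Precedence pushes Demo to at least 12pm; Demo's own window allows nothing later than 1pm.
Demo at 12pm is achievable: Demo=12pm, Onboarding=10am, DesignReview=3pm, VendorCall=11am, Postmortem=2pm, Planning=4pm, OffsitePrep=1pm.

12pm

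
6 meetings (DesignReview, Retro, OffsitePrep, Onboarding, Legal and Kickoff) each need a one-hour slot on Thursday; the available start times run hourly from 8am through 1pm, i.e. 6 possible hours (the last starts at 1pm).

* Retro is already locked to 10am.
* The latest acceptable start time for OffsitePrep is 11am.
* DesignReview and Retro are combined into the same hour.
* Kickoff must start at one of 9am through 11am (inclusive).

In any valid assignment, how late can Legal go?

1pm

Legal at 1pm is achievable: OffsitePrep -> 8am; Onboarding -> 8am; Kickoff -> 9am; Retro -> 10am; DesignReview -> 10am; Legal -> 1pm.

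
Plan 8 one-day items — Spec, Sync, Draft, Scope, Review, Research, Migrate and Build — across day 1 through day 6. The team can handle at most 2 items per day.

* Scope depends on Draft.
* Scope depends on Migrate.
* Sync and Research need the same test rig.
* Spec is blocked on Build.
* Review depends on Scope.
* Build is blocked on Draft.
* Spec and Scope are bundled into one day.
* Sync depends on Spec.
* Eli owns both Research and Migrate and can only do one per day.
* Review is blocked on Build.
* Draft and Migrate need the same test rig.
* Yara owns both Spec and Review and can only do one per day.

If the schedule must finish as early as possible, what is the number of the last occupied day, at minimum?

day 4

The precedence chain requires at least 4 distinct days.
With at most 2 per day and 8 tasks, at least 4 days are needed.
4 works (last occupied day: day 4): for example Draft=day 1, Review=day 4, Migrate=day 2, Spec=day 3, Research=day 1, Sync=day 4, Scope=day 3, Build=day 2.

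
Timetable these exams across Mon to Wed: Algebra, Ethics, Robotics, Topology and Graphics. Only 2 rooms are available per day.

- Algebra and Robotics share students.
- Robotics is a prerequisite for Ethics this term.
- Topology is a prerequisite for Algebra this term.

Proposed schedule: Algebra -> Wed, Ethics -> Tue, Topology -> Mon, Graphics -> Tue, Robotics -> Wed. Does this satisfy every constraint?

Invalid. Robotics is a prerequisite for Ethics this term.

Topology is a prerequisite for Algebra this term — holds.
Robotics is a prerequisite for Ethics this term — violated.
Only 2 rooms are available per day — holds.
Algebra and Robotics share students — violated.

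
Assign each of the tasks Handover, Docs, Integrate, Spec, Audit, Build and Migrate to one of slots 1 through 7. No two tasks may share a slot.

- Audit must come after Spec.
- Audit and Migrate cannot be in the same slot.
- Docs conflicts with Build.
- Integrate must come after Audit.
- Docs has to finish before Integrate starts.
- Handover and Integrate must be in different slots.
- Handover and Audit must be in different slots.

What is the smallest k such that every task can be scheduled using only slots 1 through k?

The precedence chain requires at least 3 distinct slots.
With at most 1 per slot and 7 tasks, at least 7 slots are needed.
7 works (last occupied slot: 7): for example Migrate -> 7, Spec -> 1, Build -> 6, Handover -> 5, Docs -> 3, Audit -> 2, Integrate -> 4.

7 slots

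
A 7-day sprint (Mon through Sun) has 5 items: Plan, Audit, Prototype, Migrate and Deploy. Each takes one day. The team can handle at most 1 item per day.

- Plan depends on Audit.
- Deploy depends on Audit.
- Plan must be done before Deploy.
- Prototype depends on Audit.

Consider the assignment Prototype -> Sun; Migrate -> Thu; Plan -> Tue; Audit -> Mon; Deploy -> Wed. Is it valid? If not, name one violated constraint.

Yes

Deploy depends on Audit — holds.
The team can handle at most 1 item per day — holds.
Prototype depends on Audit — holds.
Plan depends on Audit — holds.
Plan must be done before Deploy — holds.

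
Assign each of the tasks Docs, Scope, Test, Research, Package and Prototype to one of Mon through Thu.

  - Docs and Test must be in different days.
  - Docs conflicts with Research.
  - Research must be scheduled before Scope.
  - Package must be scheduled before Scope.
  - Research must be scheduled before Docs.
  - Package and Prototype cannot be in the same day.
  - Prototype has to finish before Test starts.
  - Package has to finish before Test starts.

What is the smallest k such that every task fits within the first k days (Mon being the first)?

The precedence chain requires at least 2 distinct days.
Could 2 days be enough, i.e. nothing placed later than Tue? No: Scope must come after Research (at Mon or later) → {Tue}; Package must come before Scope (at Tue or earlier) → {Mon}; Test must come after Package (at Mon or later) → {Tue}; Prototype must come before Test (at Tue or earlier) → {Mon}; Prototype can't share with Package (Mon) → nothing is left.
So 2 days is not enough.
3 works (last occupied day: Wed): for example Scope in Tue, Docs in Tue, Prototype in Tue, Research in Mon, Test in Wed, Package in Mon.

3 days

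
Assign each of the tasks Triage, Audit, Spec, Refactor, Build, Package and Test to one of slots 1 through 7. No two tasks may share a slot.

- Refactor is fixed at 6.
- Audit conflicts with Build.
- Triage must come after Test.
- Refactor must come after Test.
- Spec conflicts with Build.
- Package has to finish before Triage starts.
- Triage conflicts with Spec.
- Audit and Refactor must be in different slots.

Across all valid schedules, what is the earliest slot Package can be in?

Downstream work caps Package at 6.
Package at 1 is achievable: Package=1; Refactor=6; Triage=3; Build=7; Spec=5; Test=2; Audit=4.

1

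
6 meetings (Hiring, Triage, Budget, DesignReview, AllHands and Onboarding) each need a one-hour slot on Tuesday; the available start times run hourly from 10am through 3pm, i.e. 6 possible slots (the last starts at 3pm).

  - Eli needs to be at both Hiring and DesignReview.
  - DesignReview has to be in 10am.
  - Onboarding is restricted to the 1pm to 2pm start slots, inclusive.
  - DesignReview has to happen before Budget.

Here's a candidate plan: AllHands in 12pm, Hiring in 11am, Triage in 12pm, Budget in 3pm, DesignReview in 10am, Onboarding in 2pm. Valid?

DesignReview has to happen before Budget — holds.
Onboarding is restricted to the 1pm to 2pm start slots, inclusive — holds.
Eli needs to be at both Hiring and DesignReview — holds.
DesignReview has to be in 10am — holds.

Yes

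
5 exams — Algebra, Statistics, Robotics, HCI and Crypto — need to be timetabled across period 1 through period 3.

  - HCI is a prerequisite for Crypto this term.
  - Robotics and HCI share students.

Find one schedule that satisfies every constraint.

Crypto in period 2, Statistics in period 1, Algebra in period 1, HCI in period 1, Robotics in period 2

Checking: HCI(period 1) before Crypto(period 2); Robotics(period 2) != HCI(period 1).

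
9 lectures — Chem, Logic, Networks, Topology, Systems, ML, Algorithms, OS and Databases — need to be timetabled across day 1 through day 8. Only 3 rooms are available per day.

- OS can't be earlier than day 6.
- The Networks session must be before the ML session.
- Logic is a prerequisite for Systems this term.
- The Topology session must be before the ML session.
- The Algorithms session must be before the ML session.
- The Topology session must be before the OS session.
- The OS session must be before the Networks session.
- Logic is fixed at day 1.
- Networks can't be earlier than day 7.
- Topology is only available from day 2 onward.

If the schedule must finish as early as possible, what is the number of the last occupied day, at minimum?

The precedence chain requires at least 4 distinct days.
With at most 3 per day and 9 lectures, at least 3 days are needed.
Propagating the time windows through the other constraints, ML can't land before day 8, so the schedule must run through at least day 8.
8 works (last occupied day: day 8): for example Topology -> day 2, Chem -> day 1, Algorithms -> day 1, Systems -> day 2, Logic -> day 1, ML -> day 8, Databases -> day 2, Networks -> day 7, OS -> day 6.

8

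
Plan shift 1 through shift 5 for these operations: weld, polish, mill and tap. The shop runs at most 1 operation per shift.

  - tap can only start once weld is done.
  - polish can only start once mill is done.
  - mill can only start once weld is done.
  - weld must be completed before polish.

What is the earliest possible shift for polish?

Precedence pushes polish to at least shift 3.
polish at shift 3 is achievable: mill=shift 2; polish=shift 3; weld=shift 1; tap=shift 4.

shift 3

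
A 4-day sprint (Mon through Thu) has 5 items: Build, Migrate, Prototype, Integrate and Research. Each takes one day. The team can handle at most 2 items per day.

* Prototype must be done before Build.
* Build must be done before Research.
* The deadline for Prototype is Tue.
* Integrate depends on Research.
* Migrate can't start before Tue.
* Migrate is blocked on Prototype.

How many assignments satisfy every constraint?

3

Enumerating: Research=Wed, Build=Tue, Integrate=Thu, Prototype=Mon, Migrate=Tue | Build=Tue, Integrate=Thu, Research=Wed, Prototype=Mon, Migrate=Wed | Build=Tue; Integrate=Thu; Research=Wed; Migrate=Thu; Prototype=Mon.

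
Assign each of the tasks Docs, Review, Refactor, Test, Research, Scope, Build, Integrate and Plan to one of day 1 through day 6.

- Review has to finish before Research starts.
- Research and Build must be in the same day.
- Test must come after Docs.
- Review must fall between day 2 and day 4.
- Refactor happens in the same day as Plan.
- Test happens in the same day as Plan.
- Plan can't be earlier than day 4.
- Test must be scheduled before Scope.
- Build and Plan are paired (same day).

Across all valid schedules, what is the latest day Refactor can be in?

day 5

Refactor must be in the same day as Plan, which can't be before day 4, so Refactor is at least day 4; Refactor must be in the same day as Test, which can't be after day 5, so Refactor is at most day 5.
Refactor at day 5 is achievable: Integrate -> day 1; Test -> day 5; Plan -> day 5; Build -> day 5; Review -> day 2; Refactor -> day 5; Research -> day 5; Docs -> day 1; Scope -> day 6.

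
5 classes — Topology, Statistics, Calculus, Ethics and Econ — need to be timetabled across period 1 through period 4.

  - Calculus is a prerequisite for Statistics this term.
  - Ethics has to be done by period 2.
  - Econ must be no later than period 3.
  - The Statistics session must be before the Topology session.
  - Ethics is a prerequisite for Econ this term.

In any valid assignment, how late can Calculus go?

Downstream work caps Calculus at period 2.
Calculus at period 2 is achievable: Ethics in period 1; Calculus in period 2; Topology in period 4; Econ in period 2; Statistics in period 3.

period 2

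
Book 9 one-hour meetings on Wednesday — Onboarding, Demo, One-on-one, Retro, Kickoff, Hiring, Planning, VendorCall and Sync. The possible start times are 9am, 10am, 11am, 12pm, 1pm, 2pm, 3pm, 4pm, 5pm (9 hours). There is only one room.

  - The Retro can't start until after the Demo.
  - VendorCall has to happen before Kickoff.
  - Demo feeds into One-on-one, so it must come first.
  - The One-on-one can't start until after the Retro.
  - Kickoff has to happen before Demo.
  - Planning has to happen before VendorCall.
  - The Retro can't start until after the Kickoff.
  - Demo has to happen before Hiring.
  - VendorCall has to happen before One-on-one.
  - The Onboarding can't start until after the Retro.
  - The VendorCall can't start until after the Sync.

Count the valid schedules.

16

Splitting on Onboarding: it can be 3pm (4), 4pm (6), 5pm (6). Listing each branch's schedules as (Demo, One-on-one, Retro, Kickoff, Hiring, Planning, VendorCall, Sync):
Onboarding=3pm: (1pm,4pm,2pm,12pm,5pm,9am,11am,10am) (1pm,4pm,2pm,12pm,5pm,10am,11am,9am) (1pm,5pm,2pm,12pm,4pm,9am,11am,10am) (1pm,5pm,2pm,12pm,4pm,10am,11am,9am) — 4.
Onboarding=4pm: (1pm,3pm,2pm,12pm,5pm,9am,11am,10am) (1pm,3pm,2pm,12pm,5pm,10am,11am,9am) (1pm,5pm,2pm,12pm,3pm,9am,11am,10am) (1pm,5pm,2pm,12pm,3pm,10am,11am,9am) (1pm,5pm,3pm,12pm,2pm,9am,11am,10am) (1pm,5pm,3pm,12pm,2pm,10am,11am,9am) — 6.
Onboarding=5pm: (1pm,3pm,2pm,12pm,4pm,9am,11am,10am) (1pm,3pm,2pm,12pm,4pm,10am,11am,9am) (1pm,4pm,2pm,12pm,3pm,9am,11am,10am) (1pm,4pm,2pm,12pm,3pm,10am,11am,9am) (1pm,4pm,3pm,12pm,2pm,9am,11am,10am) (1pm,4pm,3pm,12pm,2pm,10am,11am,9am) — 6.
Summing: 4 + 6 + 6 = 16.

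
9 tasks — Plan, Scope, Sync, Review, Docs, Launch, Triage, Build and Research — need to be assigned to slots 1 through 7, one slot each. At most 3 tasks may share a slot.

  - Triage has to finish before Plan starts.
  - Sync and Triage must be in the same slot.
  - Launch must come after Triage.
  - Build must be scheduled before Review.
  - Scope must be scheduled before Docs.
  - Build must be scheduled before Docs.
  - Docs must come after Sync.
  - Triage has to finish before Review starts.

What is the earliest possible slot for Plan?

2

Precedence pushes Plan to at least 2.
Plan at 2 is achievable: Sync=1, Review=2, Launch=3, Plan=2, Docs=3, Triage=1, Scope=2, Build=1, Research=3.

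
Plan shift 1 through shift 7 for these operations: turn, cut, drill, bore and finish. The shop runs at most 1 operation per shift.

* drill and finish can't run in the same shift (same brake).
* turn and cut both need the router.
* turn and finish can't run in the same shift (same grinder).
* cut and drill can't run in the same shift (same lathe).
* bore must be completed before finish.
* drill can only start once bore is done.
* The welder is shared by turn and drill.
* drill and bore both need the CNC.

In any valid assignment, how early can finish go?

Precedence pushes finish to at least shift 2.
finish at shift 2 is achievable: cut -> shift 5; bore -> shift 1; drill -> shift 3; finish -> shift 2; turn -> shift 4.

shift 2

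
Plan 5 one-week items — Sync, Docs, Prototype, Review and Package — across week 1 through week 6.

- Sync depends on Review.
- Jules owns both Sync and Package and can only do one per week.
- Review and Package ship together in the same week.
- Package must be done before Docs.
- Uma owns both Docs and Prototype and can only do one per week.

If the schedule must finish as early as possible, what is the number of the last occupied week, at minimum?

The precedence chain requires at least 2 distinct weeks.
2 works (last occupied week: week 2): for example Review -> week 1, Sync -> week 2, Docs -> week 2, Prototype -> week 1, Package -> week 1.

week 2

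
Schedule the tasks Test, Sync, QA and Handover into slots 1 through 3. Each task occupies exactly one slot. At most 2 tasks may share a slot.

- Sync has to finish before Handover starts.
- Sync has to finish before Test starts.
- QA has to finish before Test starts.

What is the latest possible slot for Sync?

2

Downstream work caps Sync at 2.
Sync at 2 is achievable: Handover -> 3, Test -> 3, Sync -> 2, QA -> 1.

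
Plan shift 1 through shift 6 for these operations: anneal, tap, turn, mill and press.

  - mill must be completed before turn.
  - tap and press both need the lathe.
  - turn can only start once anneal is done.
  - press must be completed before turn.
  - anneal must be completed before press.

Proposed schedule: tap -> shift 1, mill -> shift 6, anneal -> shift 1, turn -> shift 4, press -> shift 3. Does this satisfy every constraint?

tap and press both need the lathe — holds.
press must be completed before turn — holds.
anneal must be completed before press — holds.
mill must be completed before turn — violated.
turn can only start once anneal is done — holds.

No — it violates: mill must be completed before turn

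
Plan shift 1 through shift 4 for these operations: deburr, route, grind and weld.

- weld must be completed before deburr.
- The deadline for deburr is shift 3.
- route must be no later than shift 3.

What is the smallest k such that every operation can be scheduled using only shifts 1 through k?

The precedence chain requires at least 2 distinct shifts.
2 works (last occupied shift: shift 2): for example deburr in shift 2, route in shift 1, weld in shift 1, grind in shift 1.

2 shifts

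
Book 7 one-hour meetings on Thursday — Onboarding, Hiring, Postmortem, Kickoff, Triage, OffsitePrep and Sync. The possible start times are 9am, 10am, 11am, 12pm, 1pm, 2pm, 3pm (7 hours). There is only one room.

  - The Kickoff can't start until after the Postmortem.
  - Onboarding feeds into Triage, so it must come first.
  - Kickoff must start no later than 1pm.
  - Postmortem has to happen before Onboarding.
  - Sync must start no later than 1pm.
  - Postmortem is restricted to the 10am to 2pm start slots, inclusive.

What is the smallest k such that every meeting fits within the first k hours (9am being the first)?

7

The precedence chain requires at least 3 distinct hours.
With at most 1 per hour and 7 meetings, at least 7 hours are needed.
Propagating the time windows through the other constraints, Triage can't land before 12pm — that is hour 4 counting from 9am — so the schedule must run through at least 4 hours.
7 works (last occupied hour: 3pm): for example Triage in 1pm; Kickoff in 11am; OffsitePrep in 3pm; Postmortem in 10am; Sync in 9am; Onboarding in 12pm; Hiring in 2pm.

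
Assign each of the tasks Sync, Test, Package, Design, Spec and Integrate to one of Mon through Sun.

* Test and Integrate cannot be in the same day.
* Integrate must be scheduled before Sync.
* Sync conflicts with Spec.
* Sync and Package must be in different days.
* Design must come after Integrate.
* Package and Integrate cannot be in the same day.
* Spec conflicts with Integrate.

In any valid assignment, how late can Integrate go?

Sat

Downstream work caps Integrate at Sat.
Integrate at Sat is achievable: Test in Mon, Integrate in Sat, Spec in Mon, Sync in Sun, Package in Mon, Design in Sun.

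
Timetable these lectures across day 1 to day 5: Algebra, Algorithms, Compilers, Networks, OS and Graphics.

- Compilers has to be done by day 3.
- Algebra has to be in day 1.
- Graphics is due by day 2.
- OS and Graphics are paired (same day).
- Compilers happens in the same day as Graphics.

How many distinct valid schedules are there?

Splitting on Algorithms: it can be day 1 (10), day 2 (10), day 3 (10), day 4 (10), day 5 (10). Listing each branch's schedules as (Algebra, Compilers, Networks, OS, Graphics) by day number:
Algorithms=day 1: (1,1,1,1,1) (1,1,2,1,1) (1,1,3,1,1) (1,1,4,1,1) (1,1,5,1,1) (1,2,1,2,2) (1,2,2,2,2) (1,2,3,2,2) (1,2,4,2,2) (1,2,5,2,2) — 10.
Algorithms=day 2: (1,1,1,1,1) (1,1,2,1,1) (1,1,3,1,1) (1,1,4,1,1) (1,1,5,1,1) (1,2,1,2,2) (1,2,2,2,2) (1,2,3,2,2) (1,2,4,2,2) (1,2,5,2,2) — 10.
Algorithms=day 3: (1,1,1,1,1) (1,1,2,1,1) (1,1,3,1,1) (1,1,4,1,1) (1,1,5,1,1) (1,2,1,2,2) (1,2,2,2,2) (1,2,3,2,2) (1,2,4,2,2) (1,2,5,2,2) — 10.
Algorithms=day 4: (1,1,1,1,1) (1,1,2,1,1) (1,1,3,1,1) (1,1,4,1,1) (1,1,5,1,1) (1,2,1,2,2) (1,2,2,2,2) (1,2,3,2,2) (1,2,4,2,2) (1,2,5,2,2) — 10.
Algorithms=day 5: (1,1,1,1,1) (1,1,2,1,1) (1,1,3,1,1) (1,1,4,1,1) (1,1,5,1,1) (1,2,1,2,2) (1,2,2,2,2) (1,2,3,2,2) (1,2,4,2,2) (1,2,5,2,2) — 10.
Summing: 10 + 10 + 10 + 10 + 10 = 50.

50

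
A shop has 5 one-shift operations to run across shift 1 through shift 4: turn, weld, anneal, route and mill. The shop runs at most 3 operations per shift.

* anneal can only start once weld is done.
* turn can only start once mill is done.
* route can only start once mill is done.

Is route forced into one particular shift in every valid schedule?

No

route can be shift 2 (e.g. turn -> shift 2, anneal -> shift 2, mill -> shift 1, route -> shift 2, weld -> shift 1) or shift 3 (e.g. weld=shift 1, mill=shift 1, route=shift 3, turn=shift 2, anneal=shift 2).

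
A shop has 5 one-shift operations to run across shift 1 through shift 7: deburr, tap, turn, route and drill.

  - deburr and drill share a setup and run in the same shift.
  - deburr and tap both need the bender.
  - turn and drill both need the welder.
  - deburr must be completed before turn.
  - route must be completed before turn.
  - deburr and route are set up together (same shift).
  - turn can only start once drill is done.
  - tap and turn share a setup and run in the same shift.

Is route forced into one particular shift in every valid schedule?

No

route can be shift 1 (e.g. turn -> shift 2, tap -> shift 2, route -> shift 1, drill -> shift 1, deburr -> shift 1) or shift 2 (e.g. route=shift 2, drill=shift 2, deburr=shift 2, tap=shift 3, turn=shift 3).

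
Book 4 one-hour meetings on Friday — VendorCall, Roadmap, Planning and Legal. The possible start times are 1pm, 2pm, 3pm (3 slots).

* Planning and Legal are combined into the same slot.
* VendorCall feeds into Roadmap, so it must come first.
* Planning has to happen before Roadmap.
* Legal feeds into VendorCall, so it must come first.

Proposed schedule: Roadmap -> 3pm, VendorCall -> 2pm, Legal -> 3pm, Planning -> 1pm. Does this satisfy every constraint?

Legal feeds into VendorCall, so it must come first — violated.
VendorCall feeds into Roadmap, so it must come first — holds.
Planning and Legal are combined into the same slot — violated.
Planning has to happen before Roadmap — holds.

Invalid. Planning and Legal are combined into the same slot.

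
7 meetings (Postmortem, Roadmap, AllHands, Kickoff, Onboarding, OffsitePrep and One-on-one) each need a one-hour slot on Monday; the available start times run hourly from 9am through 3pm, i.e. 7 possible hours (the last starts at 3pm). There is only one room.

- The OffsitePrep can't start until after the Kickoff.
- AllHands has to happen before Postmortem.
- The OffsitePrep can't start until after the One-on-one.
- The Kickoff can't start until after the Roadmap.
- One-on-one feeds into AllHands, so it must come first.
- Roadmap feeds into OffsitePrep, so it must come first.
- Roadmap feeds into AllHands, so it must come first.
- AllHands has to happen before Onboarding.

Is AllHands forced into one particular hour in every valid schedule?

AllHands can be 11am (e.g. OffsitePrep=1pm, AllHands=11am, One-on-one=10am, Onboarding=3pm, Roadmap=9am, Kickoff=12pm, Postmortem=2pm) or 12pm (e.g. AllHands in 12pm, Onboarding in 3pm, One-on-one in 11am, Roadmap in 9am, OffsitePrep in 1pm, Postmortem in 2pm, Kickoff in 10am).

No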